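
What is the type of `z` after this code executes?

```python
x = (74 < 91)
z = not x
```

'not' returns bool

bool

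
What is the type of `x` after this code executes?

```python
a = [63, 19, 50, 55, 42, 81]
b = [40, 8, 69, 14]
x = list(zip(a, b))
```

list(zip()) returns a list of tuples

list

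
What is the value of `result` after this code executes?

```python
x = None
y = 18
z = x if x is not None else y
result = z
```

x = None; y = 18; z = 18; result = 18

18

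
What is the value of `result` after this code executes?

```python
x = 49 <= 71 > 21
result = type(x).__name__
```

x is bool; result = 'bool'

'bool'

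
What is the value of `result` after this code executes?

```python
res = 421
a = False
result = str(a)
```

res = 421; a = False; result = 'False'

'False'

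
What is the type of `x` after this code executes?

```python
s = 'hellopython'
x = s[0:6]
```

Slicing a str returns str

str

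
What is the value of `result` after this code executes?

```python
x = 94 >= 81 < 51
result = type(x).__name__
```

x is bool; result = 'bool'

'bool'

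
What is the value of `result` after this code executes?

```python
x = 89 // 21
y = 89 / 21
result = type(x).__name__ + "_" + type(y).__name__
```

x is int; y is float; result = 'int_float'

'int_float'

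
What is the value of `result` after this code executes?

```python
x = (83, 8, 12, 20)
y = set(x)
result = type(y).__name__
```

x is tuple; y is set; result = 'set'

'set'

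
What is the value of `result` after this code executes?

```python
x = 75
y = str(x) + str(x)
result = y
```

x = 75; y = '7575'; result = '7575'

'7575'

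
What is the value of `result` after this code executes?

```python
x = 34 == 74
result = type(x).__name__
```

x is bool; result = 'bool'

'bool'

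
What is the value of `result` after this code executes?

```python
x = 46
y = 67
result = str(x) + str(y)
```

x = 46; y = 67; result = '4667'

'4667'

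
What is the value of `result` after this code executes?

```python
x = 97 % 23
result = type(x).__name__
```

x is int; result = 'int'

'int'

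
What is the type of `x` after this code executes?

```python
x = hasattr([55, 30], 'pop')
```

hasattr() returns bool

bool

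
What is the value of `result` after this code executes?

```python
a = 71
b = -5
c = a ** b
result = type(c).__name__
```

a is int; b is int; c is float; result = 'float'

'float'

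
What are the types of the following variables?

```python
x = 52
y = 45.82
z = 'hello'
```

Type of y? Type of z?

y is assigned a number with a decimal point, so it is a float; z is assigned a quoted string literal, so it is a str

float, str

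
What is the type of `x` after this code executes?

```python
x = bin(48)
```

bin() returns str representation

str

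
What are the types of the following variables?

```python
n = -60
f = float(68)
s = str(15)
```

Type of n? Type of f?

n is assigned a bare integer (no decimal point), so it is an int; f is assigned the result of calling float(), which returns a float

int, float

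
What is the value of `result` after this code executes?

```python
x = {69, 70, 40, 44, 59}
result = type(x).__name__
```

x is set; result = 'set'

'set'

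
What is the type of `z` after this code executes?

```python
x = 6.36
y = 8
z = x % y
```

float % int = float

float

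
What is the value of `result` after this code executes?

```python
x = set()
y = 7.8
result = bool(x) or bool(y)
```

x = set(); y = 7.8; result = True

True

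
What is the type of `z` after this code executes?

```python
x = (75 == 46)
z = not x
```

'not' returns bool

bool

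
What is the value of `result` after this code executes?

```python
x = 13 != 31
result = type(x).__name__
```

x is bool; result = 'bool'

'bool'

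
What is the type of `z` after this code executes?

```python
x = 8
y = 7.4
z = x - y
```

int - float = float

float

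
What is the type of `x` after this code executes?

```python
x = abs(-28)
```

abs() of int returns int

int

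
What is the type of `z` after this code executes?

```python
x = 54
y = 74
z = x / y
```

int / int = float

float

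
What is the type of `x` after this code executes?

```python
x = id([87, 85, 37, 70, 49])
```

id() returns int

int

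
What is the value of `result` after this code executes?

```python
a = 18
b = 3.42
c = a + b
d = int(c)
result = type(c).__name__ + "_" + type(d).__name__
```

a is int; b is float; c is float; d is int; result = 'float_int'

'float_int'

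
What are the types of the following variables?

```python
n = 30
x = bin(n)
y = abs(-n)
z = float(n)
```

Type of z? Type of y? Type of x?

float() returns float; abs() of int returns int; bin() returns str

float, int, str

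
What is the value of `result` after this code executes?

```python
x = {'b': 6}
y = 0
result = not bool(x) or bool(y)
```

x = {'b': 6}; y = 0; result = False

False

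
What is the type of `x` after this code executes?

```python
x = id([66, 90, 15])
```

id() returns int

int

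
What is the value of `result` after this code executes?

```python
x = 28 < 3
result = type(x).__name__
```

x is bool; result = 'bool'

'bool'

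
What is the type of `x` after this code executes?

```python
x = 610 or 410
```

'or' returns first truthy value (int)

int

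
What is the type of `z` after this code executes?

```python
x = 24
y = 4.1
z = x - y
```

int - float = float

float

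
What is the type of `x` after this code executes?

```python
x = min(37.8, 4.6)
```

min() of floats returns float

float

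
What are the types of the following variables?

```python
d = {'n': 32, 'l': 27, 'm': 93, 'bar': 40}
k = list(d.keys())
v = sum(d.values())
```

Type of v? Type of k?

sum of ints is int; list() converts to list

int, list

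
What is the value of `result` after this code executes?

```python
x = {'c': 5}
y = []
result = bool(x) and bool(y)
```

x = {'c': 5}; y = []; result = False

False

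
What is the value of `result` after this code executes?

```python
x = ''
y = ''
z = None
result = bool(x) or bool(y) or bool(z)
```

x = ''; y = ''; z = None; result = False

False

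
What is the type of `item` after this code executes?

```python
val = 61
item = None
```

None has type NoneType

NoneType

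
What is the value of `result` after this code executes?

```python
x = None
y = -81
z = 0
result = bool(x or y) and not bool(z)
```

x = None; y = -81; z = 0; result = True

True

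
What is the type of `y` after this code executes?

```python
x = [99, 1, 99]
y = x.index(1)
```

list.index() returns int

int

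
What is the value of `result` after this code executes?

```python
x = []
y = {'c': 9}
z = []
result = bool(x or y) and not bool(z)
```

x = []; y = {'c': 9}; z = []; result = True

True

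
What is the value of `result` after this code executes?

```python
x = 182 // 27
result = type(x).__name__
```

x is int; result = 'int'

'int'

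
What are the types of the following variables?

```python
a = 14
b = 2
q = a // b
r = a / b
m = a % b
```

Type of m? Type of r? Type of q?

% of ints returns int; / returns float; // returns int

int, float, int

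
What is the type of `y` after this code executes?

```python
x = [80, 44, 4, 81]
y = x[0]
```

Indexing list[int] returns int

int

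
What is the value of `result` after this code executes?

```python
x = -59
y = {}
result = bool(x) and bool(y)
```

x = -59; y = {}; result = False

False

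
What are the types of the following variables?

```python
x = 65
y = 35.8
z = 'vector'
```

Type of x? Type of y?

x is assigned a bare integer (no decimal point), so it is an int; y is assigned a number with a decimal point, so it is a float

int, float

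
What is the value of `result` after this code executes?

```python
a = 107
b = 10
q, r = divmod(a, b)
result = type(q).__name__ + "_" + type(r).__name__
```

a is int; b is int; q is int; r is int; result = 'int_int'

'int_int'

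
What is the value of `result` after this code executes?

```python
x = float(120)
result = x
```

x = 120.0; result = 120.0

120.0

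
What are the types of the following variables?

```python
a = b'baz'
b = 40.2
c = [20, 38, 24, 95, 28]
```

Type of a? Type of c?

a is assigned a bytes literal (b'...' prefix); c is assigned a list literal (square brackets)

bytes, list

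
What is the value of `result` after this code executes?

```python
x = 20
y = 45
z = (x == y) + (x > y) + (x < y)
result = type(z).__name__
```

x is int; y is int; z is int; result = 'int'

'int'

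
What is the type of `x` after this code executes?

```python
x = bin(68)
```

bin() returns str representation

str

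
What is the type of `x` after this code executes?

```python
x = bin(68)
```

bin() returns str representation

str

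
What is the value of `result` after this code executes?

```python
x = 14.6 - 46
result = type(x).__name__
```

x is float; result = 'float'

'float'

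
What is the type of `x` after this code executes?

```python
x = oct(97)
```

oct() returns str representation

str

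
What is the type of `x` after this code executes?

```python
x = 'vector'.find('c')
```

str.find() returns int index

int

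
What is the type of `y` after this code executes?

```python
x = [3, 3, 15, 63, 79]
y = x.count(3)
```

list.count() returns int

int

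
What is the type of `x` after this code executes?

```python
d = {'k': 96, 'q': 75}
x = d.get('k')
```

dict.get() returns value type when found

int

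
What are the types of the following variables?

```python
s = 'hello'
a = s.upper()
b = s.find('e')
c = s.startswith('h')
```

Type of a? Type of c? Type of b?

upper() returns str; startswith() returns bool; find() returns int

str, bool, int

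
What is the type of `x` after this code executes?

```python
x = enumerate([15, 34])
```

enumerate() returns an enumerate object

enumerate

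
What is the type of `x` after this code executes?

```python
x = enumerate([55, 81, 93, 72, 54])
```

enumerate() returns an enumerate object

enumerate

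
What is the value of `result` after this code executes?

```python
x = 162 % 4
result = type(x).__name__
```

x is int; result = 'int'

'int'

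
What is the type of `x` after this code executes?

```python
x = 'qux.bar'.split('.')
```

str.split() returns list

list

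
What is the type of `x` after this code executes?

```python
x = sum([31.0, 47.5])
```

sum() of floats returns float

float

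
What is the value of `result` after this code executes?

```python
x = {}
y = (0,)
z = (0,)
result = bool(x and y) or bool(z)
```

x = {}; y = (0,); z = (0,); result = True

True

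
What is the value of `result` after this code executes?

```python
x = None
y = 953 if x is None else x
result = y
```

x = None; y = 953; result = 953

953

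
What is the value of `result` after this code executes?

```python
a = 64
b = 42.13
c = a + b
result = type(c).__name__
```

a is int; b is float; c is float; result = 'float'

'float'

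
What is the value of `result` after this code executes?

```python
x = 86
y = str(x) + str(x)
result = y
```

x = 86; y = '8686'; result = '8686'

'8686'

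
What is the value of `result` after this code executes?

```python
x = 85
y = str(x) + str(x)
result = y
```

x = 85; y = '8585'; result = '8585'

'8585'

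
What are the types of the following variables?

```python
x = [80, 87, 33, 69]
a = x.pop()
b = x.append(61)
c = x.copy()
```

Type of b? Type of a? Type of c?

append() returns None; pop() returns element; copy() returns list

NoneType, int, list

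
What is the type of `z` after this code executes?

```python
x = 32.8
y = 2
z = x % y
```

float % int = float

float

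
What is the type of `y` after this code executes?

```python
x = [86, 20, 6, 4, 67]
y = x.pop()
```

list.pop() returns the popped element

int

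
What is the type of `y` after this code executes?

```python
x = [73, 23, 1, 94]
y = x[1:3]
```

Slicing a list returns a list

list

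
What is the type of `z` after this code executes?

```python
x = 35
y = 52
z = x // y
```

int // int = int

int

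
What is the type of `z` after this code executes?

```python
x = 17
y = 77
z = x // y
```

int // int = int

int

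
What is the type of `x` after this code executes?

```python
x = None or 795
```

'or' with None returns the other truthy value

int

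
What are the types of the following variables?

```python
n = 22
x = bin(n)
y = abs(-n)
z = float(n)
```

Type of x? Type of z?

bin() returns str; float() returns float

str, float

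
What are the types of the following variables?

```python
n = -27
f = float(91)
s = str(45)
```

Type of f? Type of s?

f is assigned the result of calling float(), which returns a float; s is assigned the result of calling str(), which returns a str

float, str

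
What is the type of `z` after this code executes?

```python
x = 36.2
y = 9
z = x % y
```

float % int = float

float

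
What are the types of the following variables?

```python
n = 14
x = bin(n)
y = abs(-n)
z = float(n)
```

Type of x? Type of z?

bin() returns str; float() returns float

str, float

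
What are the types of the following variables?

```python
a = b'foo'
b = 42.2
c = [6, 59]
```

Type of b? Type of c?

b is assigned a number with a decimal point, so it is a float; c is assigned a list literal (square brackets)

float, list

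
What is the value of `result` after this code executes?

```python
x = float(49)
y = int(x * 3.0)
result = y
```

x = 49.0; y = 147; result = 147

147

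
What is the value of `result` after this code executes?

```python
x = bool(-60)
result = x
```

x = True; result = True

True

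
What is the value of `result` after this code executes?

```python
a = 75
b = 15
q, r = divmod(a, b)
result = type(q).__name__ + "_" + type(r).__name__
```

a is int; b is int; q is int; r is int; result = 'int_int'

'int_int'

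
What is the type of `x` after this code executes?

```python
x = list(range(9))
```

list(range()) returns list

list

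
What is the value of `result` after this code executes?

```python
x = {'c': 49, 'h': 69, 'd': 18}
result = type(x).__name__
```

x is dict; result = 'dict'

'dict'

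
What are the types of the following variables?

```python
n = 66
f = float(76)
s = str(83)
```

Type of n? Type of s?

n is assigned a bare integer (no decimal point), so it is an int; s is assigned the result of calling str(), which returns a str

int, str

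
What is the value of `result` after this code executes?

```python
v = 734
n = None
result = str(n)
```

v = 734; n = None; result = 'None'

'None'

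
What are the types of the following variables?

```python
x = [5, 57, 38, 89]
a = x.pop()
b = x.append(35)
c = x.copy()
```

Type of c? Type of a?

copy() returns list; pop() returns element

list, int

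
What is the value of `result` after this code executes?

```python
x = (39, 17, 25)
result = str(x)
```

x = (39, 17, 25); result = '(39, 17, 25)'

'(39, 17, 25)'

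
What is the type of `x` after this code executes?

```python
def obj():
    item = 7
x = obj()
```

Function without return returns None

NoneType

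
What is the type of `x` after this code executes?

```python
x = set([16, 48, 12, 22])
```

set() constructor returns set

set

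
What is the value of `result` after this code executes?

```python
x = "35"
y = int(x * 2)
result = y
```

x = '35'; y = 3535; result = 3535

3535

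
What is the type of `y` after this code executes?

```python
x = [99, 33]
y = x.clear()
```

list.clear() returns None

NoneType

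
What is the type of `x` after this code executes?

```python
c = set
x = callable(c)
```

callable() returns bool

bool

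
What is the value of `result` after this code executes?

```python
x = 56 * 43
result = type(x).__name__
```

x is int; result = 'int'

'int'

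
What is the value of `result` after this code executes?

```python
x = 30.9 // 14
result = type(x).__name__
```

x is float; result = 'float'

'float'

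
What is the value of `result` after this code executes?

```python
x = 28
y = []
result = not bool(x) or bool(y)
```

x = 28; y = []; result = False

False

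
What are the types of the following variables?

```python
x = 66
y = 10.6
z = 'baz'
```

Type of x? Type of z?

x is assigned a bare integer (no decimal point), so it is an int; z is assigned a quoted string literal, so it is a str

int, str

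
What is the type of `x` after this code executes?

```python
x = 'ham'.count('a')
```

str.count() returns int

int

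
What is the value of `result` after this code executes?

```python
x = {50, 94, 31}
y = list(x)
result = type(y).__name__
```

x is set; y is list; result = 'list'

'list'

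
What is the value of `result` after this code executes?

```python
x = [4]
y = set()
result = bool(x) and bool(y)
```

x = [4]; y = set(); result = False

False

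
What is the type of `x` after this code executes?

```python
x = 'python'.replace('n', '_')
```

str.replace() returns str

str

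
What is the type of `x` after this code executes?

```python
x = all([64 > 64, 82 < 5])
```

all() returns bool

bool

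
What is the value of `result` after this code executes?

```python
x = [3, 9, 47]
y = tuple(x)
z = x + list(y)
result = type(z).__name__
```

x is list; y is tuple; z is list; result = 'list'

'list'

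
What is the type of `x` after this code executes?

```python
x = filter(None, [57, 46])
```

filter() returns a filter object

filter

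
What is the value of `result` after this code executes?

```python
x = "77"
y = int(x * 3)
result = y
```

x = '77'; y = 777777; result = 777777

777777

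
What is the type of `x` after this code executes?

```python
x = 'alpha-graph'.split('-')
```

str.split() returns list

list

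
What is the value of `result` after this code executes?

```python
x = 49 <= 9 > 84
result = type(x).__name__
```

x is bool; result = 'bool'

'bool'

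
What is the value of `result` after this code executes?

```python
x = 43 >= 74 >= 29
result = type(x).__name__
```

x is bool; result = 'bool'

'bool'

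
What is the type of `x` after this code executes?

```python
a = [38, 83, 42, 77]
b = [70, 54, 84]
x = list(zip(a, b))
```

list(zip()) returns a list of tuples

list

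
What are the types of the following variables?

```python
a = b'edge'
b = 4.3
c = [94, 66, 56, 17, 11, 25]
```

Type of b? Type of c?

b is assigned a number with a decimal point, so it is a float; c is assigned a list literal (square brackets)

float, list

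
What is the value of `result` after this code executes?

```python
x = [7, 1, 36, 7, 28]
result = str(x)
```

x = [7, 1, 36, 7, 28]; result = '[7, 1, 36, 7, 28]'

'[7, 1, 36, 7, 28]'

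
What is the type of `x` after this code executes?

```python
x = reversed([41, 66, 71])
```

reversed() on a list returns list_reverseiterator

list_reverseiterator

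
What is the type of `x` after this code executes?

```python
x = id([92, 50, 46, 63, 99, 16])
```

id() returns int

int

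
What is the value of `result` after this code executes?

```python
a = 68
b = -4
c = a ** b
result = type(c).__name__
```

a is int; b is int; c is float; result = 'float'

'float'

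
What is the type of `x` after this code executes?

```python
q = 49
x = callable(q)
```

callable() returns bool

bool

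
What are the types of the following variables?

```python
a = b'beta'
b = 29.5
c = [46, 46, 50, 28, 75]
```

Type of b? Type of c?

b is assigned a number with a decimal point, so it is a float; c is assigned a list literal (square brackets)

float, list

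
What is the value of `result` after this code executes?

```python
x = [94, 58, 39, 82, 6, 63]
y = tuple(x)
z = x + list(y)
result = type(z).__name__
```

x is list; y is tuple; z is list; result = 'list'

'list'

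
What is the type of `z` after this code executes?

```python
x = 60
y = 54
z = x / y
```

int / int = float

float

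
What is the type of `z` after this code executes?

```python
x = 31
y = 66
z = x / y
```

int / int = float

float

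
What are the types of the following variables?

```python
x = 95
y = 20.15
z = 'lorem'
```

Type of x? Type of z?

x is assigned a bare integer (no decimal point), so it is an int; z is assigned a quoted string literal, so it is a str

int, str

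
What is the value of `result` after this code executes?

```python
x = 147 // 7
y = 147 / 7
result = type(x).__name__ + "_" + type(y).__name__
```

x is int; y is float; result = 'int_float'

'int_float'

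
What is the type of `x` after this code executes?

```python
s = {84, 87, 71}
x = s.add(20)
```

set.add() returns None (mutates in place)

NoneType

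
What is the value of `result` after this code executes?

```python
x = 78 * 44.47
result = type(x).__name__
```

x is float; result = 'float'

'float'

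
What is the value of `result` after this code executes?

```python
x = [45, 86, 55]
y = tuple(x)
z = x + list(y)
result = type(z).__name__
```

x is list; y is tuple; z is list; result = 'list'

'list'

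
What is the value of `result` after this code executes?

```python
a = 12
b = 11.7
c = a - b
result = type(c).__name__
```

a is int; b is float; c is float; result = 'float'

'float'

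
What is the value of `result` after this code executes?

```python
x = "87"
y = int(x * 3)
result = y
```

x = '87'; y = 878787; result = 878787

878787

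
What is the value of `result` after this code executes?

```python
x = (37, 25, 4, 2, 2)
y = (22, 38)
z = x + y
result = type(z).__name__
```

x is tuple; y is tuple; z is tuple; result = 'tuple'

'tuple'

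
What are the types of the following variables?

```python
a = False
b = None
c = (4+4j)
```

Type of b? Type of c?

b is assigned None, whose type is NoneType; c is assigned (4+4j), an int plus an imaginary literal (j suffix), which evaluates to complex

NoneType, complex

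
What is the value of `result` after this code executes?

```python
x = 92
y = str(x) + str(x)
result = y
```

x = 92; y = '9292'; result = '9292'

'9292'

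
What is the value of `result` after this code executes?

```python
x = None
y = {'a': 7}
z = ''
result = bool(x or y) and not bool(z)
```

x = None; y = {'a': 7}; z = ''; result = True

True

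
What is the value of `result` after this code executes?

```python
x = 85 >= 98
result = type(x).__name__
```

x is bool; result = 'bool'

'bool'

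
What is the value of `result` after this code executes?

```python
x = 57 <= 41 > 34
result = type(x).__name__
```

x is bool; result = 'bool'

'bool'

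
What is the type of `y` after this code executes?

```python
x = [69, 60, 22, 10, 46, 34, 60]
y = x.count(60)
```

list.count() returns int

int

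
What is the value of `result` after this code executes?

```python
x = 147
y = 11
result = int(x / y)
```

x = 147; y = 11; result = 13

13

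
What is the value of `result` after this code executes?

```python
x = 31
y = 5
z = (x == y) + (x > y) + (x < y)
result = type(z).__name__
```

x is int; y is int; z is int; result = 'int'

'int'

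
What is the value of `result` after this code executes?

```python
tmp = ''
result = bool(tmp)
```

tmp = ''; result = False

False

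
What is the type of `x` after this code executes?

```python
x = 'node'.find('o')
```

str.find() returns int index

int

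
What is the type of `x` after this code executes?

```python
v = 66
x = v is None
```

'is' comparison returns bool

bool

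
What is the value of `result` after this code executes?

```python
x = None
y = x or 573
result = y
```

x = None; y = 573; result = 573

573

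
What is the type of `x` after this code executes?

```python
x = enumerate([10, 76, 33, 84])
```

enumerate() returns an enumerate object

enumerate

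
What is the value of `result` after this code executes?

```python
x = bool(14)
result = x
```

x = True; result = True

True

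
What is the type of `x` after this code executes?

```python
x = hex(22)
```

hex() returns str representation

str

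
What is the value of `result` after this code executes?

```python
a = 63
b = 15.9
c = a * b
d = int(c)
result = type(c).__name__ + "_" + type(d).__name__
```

a is int; b is float; c is float; d is int; result = 'float_int'

'float_int'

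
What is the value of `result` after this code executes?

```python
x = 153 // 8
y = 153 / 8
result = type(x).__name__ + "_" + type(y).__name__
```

x is int; y is float; result = 'int_float'

'int_float'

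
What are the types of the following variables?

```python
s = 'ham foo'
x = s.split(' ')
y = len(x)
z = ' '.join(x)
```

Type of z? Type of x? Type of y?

str.join() returns str; str.split() returns list; len() returns int

str, list, int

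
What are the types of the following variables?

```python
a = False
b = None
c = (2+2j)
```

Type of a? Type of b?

a is assigned the constant False, which has type bool; b is assigned None, whose type is NoneType

bool, NoneType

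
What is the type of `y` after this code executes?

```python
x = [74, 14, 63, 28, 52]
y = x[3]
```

Indexing list[int] returns int

int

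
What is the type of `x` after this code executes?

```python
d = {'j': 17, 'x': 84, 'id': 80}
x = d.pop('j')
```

dict.pop() returns the value

int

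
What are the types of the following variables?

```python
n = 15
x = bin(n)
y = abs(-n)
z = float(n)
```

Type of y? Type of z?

abs() of int returns int; float() returns float

int, float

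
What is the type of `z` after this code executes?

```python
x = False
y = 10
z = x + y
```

bool + int = int (bool is subclass of int)

int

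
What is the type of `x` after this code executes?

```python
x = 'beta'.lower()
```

str.lower() returns str

str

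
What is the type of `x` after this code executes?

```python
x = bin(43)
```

bin() returns str representation

str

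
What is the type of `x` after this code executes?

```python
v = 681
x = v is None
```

'is' comparison returns bool

bool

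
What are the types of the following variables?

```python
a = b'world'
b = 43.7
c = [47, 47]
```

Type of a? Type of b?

a is assigned a bytes literal (b'...' prefix); b is assigned a number with a decimal point, so it is a float

bytes, float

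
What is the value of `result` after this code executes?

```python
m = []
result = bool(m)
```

m = []; result = False

False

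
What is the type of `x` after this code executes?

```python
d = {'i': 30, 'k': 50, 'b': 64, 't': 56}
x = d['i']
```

Accessing dict[str, int] with str key returns int

int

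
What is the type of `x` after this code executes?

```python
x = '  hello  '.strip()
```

str.strip() returns str

str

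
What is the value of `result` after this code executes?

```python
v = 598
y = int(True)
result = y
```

v = 598; y = 1; result = 1

1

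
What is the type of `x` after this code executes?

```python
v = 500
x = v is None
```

'is' comparison returns bool

bool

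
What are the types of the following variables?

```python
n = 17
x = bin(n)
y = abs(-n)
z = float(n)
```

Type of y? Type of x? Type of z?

abs() of int returns int; bin() returns str; float() returns float

int, str, float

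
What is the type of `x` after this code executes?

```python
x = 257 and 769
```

'and' with truthy values returns last operand (int)

int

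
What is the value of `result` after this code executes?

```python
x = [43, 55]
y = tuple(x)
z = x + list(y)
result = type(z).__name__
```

x is list; y is tuple; z is list; result = 'list'

'list'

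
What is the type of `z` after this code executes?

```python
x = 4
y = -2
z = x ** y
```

int ** negative = float

float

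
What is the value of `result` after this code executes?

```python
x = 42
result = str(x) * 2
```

x = 42; result = '4242'

'4242'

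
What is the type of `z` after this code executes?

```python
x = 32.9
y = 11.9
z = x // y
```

float // float = float

float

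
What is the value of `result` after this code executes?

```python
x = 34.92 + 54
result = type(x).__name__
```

x is float; result = 'float'

'float'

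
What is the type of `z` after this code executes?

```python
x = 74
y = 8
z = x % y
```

int % int = int

int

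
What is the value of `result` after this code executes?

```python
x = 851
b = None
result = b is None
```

x = 851; b = None; result = True

True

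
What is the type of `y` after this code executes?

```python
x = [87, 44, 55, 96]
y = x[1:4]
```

Slicing a list returns a list

list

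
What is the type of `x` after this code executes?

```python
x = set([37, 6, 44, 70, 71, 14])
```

set() constructor returns set

set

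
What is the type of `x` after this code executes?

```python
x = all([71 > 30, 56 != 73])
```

all() returns bool

bool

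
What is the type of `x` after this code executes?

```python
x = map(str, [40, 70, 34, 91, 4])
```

map() returns a map object

map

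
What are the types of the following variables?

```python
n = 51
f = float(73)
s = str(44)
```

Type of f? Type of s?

f is assigned the result of calling float(), which returns a float; s is assigned the result of calling str(), which returns a str

float, str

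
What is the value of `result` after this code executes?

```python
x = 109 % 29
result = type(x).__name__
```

x is int; result = 'int'

'int'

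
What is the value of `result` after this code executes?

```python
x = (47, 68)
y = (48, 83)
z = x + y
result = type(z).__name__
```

x is tuple; y is tuple; z is tuple; result = 'tuple'

'tuple'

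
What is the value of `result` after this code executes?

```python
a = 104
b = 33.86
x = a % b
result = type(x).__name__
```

a is int; b is float; x is float; result = 'float'

'float'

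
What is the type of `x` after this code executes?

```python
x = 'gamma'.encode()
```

str.encode() returns bytes

bytes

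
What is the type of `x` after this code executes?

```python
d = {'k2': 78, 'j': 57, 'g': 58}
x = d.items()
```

dict.items() returns dict_items view

dict_items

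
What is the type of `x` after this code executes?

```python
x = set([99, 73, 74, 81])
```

set() constructor returns set

set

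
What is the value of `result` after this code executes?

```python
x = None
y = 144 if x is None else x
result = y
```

x = None; y = 144; result = 144

144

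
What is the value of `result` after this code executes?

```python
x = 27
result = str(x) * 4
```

x = 27; result = '27272727'

'27272727'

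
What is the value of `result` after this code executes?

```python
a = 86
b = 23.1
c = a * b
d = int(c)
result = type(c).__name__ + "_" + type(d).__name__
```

a is int; b is float; c is float; d is int; result = 'float_int'

'float_int'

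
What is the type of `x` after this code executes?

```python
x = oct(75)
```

oct() returns str representation

str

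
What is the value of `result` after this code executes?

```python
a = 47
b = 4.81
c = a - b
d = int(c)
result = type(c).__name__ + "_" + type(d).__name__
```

a is int; b is float; c is float; d is int; result = 'float_int'

'float_int'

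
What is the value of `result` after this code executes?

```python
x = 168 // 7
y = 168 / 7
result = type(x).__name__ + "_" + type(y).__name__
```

x is int; y is float; result = 'int_float'

'int_float'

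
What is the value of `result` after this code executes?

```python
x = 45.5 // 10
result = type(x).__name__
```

x is float; result = 'float'

'float'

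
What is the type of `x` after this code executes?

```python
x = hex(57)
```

hex() returns str representation

str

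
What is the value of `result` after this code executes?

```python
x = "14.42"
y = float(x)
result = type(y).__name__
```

x is str; y is float; result = 'float'

'float'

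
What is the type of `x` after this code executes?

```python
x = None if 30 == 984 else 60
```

30 == 984 is False, so the else branch is taken

int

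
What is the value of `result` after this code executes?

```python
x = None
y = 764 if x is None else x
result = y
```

x = None; y = 764; result = 764

764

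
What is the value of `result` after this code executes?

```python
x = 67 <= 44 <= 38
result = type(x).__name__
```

x is bool; result = 'bool'

'bool'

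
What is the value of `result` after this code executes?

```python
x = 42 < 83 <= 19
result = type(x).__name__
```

x is bool; result = 'bool'

'bool'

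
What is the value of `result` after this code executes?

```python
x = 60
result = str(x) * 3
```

x = 60; result = '606060'

'606060'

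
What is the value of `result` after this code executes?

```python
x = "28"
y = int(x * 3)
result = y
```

x = '28'; y = 282828; result = 282828

282828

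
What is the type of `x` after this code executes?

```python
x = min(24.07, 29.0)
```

min() of floats returns float

float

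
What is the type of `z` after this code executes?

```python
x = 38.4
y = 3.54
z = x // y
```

float // float = float

float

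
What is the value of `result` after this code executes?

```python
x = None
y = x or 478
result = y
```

x = None; y = 478; result = 478

478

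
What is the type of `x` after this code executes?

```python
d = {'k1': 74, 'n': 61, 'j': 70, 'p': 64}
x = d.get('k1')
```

dict.get() returns value type when found

int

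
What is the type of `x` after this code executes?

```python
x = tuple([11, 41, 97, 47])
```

tuple() constructor returns tuple

tuple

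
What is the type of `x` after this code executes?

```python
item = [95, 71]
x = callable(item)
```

callable() returns bool

bool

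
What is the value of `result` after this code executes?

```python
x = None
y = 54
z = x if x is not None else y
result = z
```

x = None; y = 54; z = 54; result = 54

54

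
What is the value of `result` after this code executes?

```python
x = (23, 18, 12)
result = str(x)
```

x = (23, 18, 12); result = '(23, 18, 12)'

'(23, 18, 12)'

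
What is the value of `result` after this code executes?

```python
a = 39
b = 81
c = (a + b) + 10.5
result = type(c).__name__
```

a is int; b is int; c is float; result = 'float'

'float'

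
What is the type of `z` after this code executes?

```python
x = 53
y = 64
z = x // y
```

int // int = int

int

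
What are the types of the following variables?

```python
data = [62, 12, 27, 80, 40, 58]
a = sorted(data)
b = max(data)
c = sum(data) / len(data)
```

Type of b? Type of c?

max of ints returns int; int / int = float

int, float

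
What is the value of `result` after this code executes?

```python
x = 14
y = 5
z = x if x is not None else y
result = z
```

x = 14; y = 5; z = 14; result = 14

14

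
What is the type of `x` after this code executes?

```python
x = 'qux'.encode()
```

str.encode() returns bytes

bytes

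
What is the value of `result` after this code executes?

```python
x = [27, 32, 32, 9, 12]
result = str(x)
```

x = [27, 32, 32, 9, 12]; result = '[27, 32, 32, 9, 12]'

'[27, 32, 32, 9, 12]'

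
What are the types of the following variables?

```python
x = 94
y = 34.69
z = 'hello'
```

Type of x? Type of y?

x is assigned a bare integer (no decimal point), so it is an int; y is assigned a number with a decimal point, so it is a float

int, float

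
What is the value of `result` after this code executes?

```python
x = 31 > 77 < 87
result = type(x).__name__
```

x is bool; result = 'bool'

'bool'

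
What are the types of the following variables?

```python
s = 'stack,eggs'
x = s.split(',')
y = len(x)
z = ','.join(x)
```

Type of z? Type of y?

str.join() returns str; len() returns int

str, int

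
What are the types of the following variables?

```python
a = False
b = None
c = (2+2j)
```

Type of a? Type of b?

a is assigned the constant False, which has type bool; b is assigned None, whose type is NoneType

bool, NoneType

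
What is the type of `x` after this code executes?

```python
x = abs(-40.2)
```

abs() of float returns float

float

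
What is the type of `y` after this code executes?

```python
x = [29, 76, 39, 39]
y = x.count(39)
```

list.count() returns int

int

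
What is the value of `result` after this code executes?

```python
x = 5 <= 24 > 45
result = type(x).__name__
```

x is bool; result = 'bool'

'bool'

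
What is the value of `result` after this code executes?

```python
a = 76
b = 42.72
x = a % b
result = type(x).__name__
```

a is int; b is float; x is float; result = 'float'

'float'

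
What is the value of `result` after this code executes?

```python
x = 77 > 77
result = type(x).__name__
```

x is bool; result = 'bool'

'bool'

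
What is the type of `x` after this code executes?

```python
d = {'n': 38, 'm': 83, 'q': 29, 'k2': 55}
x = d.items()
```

dict.items() returns dict_items view

dict_items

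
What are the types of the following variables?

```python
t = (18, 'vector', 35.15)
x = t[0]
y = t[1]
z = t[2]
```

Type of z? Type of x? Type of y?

tuple[2] is float; tuple[0] is int; tuple[1] is str

float, int, str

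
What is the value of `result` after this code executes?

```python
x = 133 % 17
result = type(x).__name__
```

x is int; result = 'int'

'int'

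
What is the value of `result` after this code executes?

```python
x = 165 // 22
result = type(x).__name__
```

x is int; result = 'int'

'int'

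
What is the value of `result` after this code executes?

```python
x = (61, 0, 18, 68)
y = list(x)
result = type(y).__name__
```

x is tuple; y is list; result = 'list'

'list'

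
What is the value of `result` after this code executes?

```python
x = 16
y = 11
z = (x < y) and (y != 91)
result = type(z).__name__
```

x is int; y is int; z is bool; result = 'bool'

'bool'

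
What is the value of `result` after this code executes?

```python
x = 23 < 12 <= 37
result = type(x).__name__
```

x is bool; result = 'bool'

'bool'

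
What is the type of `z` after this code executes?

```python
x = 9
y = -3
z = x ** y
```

int ** negative = float

float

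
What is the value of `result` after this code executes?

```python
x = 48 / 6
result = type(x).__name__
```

x is float; result = 'float'

'float'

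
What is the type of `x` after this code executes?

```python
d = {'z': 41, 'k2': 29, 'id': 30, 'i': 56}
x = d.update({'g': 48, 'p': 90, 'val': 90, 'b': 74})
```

dict.update() returns None

NoneType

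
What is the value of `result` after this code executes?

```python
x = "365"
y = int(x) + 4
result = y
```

x = '365'; y = 369; result = 369

369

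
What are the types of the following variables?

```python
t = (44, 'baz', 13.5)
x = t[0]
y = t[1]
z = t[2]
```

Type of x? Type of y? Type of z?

tuple[0] is int; tuple[1] is str; tuple[2] is float

int, str, float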